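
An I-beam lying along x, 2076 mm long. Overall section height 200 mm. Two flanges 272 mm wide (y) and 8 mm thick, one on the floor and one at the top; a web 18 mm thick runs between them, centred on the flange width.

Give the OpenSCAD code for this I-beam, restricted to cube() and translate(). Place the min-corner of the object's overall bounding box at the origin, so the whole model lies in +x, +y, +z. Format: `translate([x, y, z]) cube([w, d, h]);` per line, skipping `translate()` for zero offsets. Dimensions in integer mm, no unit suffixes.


cube([2076, 272, 8]);
translate([0, 127, 8]) cube([2076, 18, 184]);
translate([0, 0, 192]) cube([2076, 272, 8]);


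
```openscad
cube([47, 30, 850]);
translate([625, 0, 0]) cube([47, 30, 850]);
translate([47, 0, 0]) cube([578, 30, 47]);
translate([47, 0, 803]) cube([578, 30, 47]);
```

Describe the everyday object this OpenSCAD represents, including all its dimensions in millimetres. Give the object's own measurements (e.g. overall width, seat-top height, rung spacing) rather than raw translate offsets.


A rectangular picture frame lying in the x–z plane (depth along y). The opening is 578 mm wide (x) by 756 mm tall (z), surrounded by a border 47 mm wide on all four sides. The frame is 30 mm deep and is made of two full-height vertical stiles with two horizontal rails fitted between them.


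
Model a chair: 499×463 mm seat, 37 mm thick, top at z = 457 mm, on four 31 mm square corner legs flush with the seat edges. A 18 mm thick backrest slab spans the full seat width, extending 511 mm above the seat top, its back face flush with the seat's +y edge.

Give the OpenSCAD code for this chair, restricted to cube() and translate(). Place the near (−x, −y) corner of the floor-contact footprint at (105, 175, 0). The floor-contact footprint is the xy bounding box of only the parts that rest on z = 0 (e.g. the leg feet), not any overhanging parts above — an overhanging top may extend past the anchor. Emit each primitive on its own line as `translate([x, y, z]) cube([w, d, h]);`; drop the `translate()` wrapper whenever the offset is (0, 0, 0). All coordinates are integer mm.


// leg_h = 457 - 37 = 420
translate([105, 175, 420]) cube([499, 463, 37]);
translate([105, 175, 0]) cube([31, 31, 420]);
translate([573, 175, 0]) cube([31, 31, 420]);
translate([105, 607, 0]) cube([31, 31, 420]);
translate([573, 607, 0]) cube([31, 31, 420]);
translate([105, 620, 457]) cube([499, 18, 511]);


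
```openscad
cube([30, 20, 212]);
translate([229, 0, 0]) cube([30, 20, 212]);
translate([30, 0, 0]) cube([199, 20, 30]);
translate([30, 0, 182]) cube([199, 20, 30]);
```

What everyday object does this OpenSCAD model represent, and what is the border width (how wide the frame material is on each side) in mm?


A picture frame. The border width is 30 mm.

Four thin pieces enclosing a rectangular opening — a picture frame. The two full-height stiles are 212 mm tall; the top rail sits at z = 182 and is 30 mm tall, so the border above the opening is 212 − 182 = 30 mm, matching the stile x-width.


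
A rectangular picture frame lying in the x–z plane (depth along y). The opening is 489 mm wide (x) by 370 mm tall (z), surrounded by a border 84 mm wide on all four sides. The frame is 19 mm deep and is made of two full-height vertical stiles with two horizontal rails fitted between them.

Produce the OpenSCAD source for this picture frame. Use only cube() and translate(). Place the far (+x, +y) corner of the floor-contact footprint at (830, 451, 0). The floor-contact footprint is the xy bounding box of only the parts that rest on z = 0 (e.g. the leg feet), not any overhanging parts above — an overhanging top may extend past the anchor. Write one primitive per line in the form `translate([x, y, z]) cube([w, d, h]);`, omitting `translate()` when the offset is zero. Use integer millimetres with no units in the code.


translate([173, 432, 0]) cube([84, 19, 538]);
translate([746, 432, 0]) cube([84, 19, 538]);
translate([257, 432, 0]) cube([489, 19, 84]);
translate([257, 432, 454]) cube([489, 19, 84]);


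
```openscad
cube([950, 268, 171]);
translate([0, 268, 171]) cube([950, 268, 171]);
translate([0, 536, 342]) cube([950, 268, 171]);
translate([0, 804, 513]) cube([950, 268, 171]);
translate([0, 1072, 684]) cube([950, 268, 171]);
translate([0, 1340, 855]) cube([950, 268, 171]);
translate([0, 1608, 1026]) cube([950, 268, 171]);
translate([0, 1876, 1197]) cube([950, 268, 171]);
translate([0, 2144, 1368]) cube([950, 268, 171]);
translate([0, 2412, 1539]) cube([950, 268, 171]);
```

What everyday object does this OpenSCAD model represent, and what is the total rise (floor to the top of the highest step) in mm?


A staircase. The total rise is 1710 mm.

10 identical blocks, each offset up and back from the previous — a staircase. Each step is 171 mm tall and there are 10 of them, so the total rise is 10 × 171 = 1710 mm.


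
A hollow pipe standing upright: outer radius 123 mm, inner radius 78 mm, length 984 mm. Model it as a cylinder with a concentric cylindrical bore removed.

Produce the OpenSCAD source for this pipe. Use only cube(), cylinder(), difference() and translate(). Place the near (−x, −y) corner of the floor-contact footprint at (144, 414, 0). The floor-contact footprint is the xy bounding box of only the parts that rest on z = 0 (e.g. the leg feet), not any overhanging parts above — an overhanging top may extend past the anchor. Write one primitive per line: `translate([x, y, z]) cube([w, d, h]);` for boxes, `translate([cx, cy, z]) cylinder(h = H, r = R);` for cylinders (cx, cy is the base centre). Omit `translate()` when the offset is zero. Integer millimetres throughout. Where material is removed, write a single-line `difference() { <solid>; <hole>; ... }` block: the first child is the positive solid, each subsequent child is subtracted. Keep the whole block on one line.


difference() { translate([267, 537, 0]) cylinder(h = 984, r = 123); translate([267, 537, 0]) cylinder(h = 984, r = 78); }


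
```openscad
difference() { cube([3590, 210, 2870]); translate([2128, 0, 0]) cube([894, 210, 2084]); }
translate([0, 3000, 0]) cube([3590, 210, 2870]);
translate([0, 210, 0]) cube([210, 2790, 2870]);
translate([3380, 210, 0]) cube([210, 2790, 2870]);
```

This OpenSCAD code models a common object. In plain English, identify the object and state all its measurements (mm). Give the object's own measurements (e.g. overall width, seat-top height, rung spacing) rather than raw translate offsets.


A single room: four walls, each 2870 mm tall and 210 mm thick, enclosing an outside footprint 3590×3210 mm (x × y), no floor or roof. The front and back walls (−y and +y sides) run the full x-width; the side walls fit between their inner faces. A door opening 894 mm wide and 2084 mm tall is cut through the front wall from the floor up, its −x edge 2128 mm from the wall's −x end.


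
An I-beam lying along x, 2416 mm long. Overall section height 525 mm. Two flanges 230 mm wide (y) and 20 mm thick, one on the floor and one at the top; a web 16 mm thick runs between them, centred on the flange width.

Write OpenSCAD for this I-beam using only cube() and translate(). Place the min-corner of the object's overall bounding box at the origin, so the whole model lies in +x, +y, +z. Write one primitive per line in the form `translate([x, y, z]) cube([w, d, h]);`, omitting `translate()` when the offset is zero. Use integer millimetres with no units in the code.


cube([2416, 230, 20]);
translate([0, 107, 20]) cube([2416, 16, 485]);
translate([0, 0, 505]) cube([2416, 230, 20]);


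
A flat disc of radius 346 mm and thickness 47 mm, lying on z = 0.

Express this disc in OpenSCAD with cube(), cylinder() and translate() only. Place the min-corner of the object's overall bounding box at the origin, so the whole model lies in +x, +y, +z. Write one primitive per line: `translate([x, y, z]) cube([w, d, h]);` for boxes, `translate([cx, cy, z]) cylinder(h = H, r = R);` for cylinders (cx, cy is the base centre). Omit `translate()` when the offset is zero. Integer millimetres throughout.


translate([346, 346, 0]) cylinder(h = 47, r = 346);


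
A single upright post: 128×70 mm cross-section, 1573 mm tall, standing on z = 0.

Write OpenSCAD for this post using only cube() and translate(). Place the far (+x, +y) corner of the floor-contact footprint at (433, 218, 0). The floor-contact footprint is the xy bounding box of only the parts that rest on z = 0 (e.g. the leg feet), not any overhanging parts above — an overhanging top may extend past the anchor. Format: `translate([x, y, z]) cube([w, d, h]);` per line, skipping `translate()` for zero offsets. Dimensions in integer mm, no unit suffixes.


translate([305, 148, 0]) cube([128, 70, 1573]);


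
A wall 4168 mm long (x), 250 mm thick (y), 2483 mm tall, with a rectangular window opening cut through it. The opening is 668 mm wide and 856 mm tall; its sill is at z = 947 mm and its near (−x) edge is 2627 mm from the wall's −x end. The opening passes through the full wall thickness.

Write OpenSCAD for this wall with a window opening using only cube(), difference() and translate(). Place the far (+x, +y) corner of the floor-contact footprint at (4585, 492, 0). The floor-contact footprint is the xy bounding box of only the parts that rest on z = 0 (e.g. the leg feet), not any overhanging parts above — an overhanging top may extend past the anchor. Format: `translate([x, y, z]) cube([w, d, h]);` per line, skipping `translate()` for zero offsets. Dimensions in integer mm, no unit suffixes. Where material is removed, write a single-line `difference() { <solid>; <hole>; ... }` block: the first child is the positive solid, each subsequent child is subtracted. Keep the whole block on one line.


difference() { translate([417, 242, 0]) cube([4168, 250, 2483]); translate([3044, 242, 947]) cube([668, 250, 856]); }


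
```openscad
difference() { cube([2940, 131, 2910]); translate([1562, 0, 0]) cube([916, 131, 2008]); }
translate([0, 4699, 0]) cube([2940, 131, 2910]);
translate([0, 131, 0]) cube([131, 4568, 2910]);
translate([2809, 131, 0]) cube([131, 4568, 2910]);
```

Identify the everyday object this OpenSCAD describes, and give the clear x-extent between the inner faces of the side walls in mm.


A single room. The interior width is 2678 mm.

Four walls enclosing a rectangle with a door in the front wall — a room. Outside width 2940 minus two 131 mm walls gives 2678 mm.


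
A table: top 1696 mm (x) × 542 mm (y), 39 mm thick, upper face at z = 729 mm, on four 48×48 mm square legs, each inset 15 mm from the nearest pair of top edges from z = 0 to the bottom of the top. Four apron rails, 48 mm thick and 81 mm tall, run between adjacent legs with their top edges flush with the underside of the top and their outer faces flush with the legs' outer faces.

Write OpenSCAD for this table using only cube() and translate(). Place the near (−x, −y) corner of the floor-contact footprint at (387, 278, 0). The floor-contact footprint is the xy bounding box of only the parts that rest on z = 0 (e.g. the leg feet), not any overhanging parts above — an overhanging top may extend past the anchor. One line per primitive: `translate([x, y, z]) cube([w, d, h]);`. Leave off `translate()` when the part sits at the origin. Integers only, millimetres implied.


translate([372, 263, 690]) cube([1696, 542, 39]);
translate([387, 278, 0]) cube([48, 48, 690]);
translate([2005, 278, 0]) cube([48, 48, 690]);
translate([387, 742, 0]) cube([48, 48, 690]);
translate([2005, 742, 0]) cube([48, 48, 690]);
translate([435, 278, 609]) cube([1570, 48, 81]);
translate([435, 742, 609]) cube([1570, 48, 81]);
translate([387, 326, 609]) cube([48, 416, 81]);
translate([2005, 326, 609]) cube([48, 416, 81]);


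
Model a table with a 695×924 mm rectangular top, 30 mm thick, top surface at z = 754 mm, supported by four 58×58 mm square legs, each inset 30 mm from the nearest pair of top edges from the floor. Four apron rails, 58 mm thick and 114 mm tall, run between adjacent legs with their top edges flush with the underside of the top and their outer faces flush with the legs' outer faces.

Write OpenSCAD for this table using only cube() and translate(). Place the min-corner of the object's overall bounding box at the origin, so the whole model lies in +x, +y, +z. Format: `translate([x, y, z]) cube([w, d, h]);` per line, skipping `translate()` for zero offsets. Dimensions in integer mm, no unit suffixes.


// leg_h = 754 - 30 = 724
// apron z = 724 - 114 = 610
translate([0, 0, 724]) cube([695, 924, 30]);
translate([30, 30, 0]) cube([58, 58, 724]);
translate([607, 30, 0]) cube([58, 58, 724]);
translate([30, 836, 0]) cube([58, 58, 724]);
translate([607, 836, 0]) cube([58, 58, 724]);
translate([88, 30, 610]) cube([519, 58, 114]);
translate([88, 836, 610]) cube([519, 58, 114]);
translate([30, 88, 610]) cube([58, 748, 114]);
translate([607, 88, 610]) cube([58, 748, 114]);


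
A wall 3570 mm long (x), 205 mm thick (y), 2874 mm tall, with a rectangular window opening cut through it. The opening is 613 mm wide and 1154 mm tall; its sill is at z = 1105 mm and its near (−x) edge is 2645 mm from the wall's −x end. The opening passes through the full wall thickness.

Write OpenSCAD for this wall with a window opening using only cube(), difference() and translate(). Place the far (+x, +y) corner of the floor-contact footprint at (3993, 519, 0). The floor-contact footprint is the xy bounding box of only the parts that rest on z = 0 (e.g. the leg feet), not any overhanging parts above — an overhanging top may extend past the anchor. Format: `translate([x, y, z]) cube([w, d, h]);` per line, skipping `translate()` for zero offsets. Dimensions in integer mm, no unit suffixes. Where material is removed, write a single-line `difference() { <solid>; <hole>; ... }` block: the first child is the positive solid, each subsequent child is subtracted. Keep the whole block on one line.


difference() { translate([423, 314, 0]) cube([3570, 205, 2874]); translate([3068, 314, 1105]) cube([613, 205, 1154]); }


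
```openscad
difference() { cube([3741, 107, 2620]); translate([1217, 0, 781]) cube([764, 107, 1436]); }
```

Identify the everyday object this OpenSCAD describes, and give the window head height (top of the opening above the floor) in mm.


A wall with a window opening. The window head height is 2217 mm.

A wall with a rectangular opening subtracted — a window. Sill at z = 781, opening 1436 mm tall, so the head is at 781 + 1436 = 2217 mm.


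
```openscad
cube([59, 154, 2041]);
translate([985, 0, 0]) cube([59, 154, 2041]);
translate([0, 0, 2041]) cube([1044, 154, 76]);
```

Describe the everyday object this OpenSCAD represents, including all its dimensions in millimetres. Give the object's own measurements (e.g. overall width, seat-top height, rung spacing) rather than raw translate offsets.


A door frame. The clear opening is 926 mm wide and 2041 mm high. Two 59 mm wide jambs, 154 mm deep, stand either side of the opening from the floor to the top of the opening. A 76 mm thick head sits across the top of both jambs, spanning the full outside width of the frame.


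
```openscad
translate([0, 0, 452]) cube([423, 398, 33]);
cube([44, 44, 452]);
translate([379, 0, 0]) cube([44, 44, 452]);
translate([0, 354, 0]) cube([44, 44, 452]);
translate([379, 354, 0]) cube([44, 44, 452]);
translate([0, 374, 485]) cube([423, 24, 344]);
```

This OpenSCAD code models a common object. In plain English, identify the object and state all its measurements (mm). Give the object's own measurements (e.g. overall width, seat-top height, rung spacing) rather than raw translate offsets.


A chair. The seat is a 423×398×33 mm slab with its top at z = 485 mm, on four 44×44 mm corner legs (flush with the seat edges, standing on z = 0). A flat backrest 24 mm thick, 344 mm tall, spans the full seat width and rises from the seat top along its +y edge, rear face flush with the rear of the seat.


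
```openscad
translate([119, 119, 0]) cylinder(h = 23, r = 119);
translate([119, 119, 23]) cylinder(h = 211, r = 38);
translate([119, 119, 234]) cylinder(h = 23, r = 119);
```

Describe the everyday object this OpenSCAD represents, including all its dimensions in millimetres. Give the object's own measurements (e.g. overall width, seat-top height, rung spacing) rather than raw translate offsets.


A spool: two coaxial disc flanges of radius 119 mm and thickness 23 mm, joined by a core cylinder of radius 38 mm and height 211 mm. The lower flange rests on z = 0 and the three cylinders share a vertical axis.


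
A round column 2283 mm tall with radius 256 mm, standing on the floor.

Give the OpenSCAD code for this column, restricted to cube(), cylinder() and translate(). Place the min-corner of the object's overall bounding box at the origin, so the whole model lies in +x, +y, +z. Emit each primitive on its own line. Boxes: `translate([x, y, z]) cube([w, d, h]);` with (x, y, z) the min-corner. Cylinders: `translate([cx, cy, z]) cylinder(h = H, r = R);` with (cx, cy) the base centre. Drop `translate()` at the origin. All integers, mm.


translate([256, 256, 0]) cylinder(h = 2283, r = 256);


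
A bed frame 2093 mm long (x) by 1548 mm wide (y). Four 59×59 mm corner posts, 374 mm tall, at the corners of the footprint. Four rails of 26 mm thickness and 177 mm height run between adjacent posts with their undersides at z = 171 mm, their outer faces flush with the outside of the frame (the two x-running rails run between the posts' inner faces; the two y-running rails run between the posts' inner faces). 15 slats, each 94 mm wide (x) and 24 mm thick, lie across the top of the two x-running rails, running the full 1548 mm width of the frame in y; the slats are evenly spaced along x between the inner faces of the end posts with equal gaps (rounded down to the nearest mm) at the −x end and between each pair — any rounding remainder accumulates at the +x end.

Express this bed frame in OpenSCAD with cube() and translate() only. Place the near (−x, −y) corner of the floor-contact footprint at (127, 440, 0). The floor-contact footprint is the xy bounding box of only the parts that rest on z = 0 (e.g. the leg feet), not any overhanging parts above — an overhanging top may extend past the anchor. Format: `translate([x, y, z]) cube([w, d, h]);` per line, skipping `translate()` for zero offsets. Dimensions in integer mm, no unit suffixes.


translate([127, 440, 0]) cube([59, 59, 374]);
translate([127, 1929, 0]) cube([59, 59, 374]);
translate([2161, 440, 0]) cube([59, 59, 374]);
translate([2161, 1929, 0]) cube([59, 59, 374]);
translate([186, 440, 171]) cube([1975, 26, 177]);
translate([186, 1962, 171]) cube([1975, 26, 177]);
translate([127, 499, 171]) cube([26, 1430, 177]);
translate([2194, 499, 171]) cube([26, 1430, 177]);
translate([221, 440, 348]) cube([94, 1548, 24]);
translate([350, 440, 348]) cube([94, 1548, 24]);
translate([479, 440, 348]) cube([94, 1548, 24]);
translate([608, 440, 348]) cube([94, 1548, 24]);
translate([737, 440, 348]) cube([94, 1548, 24]);
translate([866, 440, 348]) cube([94, 1548, 24]);
translate([995, 440, 348]) cube([94, 1548, 24]);
translate([1124, 440, 348]) cube([94, 1548, 24]);
translate([1253, 440, 348]) cube([94, 1548, 24]);
translate([1382, 440, 348]) cube([94, 1548, 24]);
translate([1511, 440, 348]) cube([94, 1548, 24]);
translate([1640, 440, 348]) cube([94, 1548, 24]);
translate([1769, 440, 348]) cube([94, 1548, 24]);
translate([1898, 440, 348]) cube([94, 1548, 24]);
translate([2027, 440, 348]) cube([94, 1548, 24]);


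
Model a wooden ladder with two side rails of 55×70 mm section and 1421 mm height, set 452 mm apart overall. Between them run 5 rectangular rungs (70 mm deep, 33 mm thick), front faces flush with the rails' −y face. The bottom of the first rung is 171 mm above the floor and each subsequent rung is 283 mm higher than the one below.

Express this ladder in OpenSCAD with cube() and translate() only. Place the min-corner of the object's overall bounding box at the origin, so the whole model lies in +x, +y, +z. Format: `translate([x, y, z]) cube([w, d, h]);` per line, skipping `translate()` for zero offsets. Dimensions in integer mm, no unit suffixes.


// rung span = 452 - 2*55 = 342
// rung[k] z = 171 + k*283
cube([55, 70, 1421]);
translate([397, 0, 0]) cube([55, 70, 1421]);
translate([55, 0, 171]) cube([342, 70, 33]);
translate([55, 0, 454]) cube([342, 70, 33]);
translate([55, 0, 737]) cube([342, 70, 33]);
translate([55, 0, 1020]) cube([342, 70, 33]);
translate([55, 0, 1303]) cube([342, 70, 33]);


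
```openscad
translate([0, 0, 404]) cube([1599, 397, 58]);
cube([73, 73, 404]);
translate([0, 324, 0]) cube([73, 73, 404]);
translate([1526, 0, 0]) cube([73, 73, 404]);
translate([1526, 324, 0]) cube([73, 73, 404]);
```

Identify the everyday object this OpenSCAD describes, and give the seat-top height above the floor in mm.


A bench. The seat-top height is 462 mm.

A long slab on four corner posts — a bench. The slab sits at z = 404 with thickness 58, so the top is 404 + 58 = 462 mm.


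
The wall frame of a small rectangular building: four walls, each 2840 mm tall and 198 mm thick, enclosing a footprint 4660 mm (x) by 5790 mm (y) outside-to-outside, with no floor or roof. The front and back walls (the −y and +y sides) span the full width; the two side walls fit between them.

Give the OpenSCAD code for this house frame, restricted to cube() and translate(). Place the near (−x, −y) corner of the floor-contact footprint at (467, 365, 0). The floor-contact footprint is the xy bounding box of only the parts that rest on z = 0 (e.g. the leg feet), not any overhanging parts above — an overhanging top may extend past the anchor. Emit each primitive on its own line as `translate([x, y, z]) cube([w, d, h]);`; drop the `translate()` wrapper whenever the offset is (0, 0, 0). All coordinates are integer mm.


translate([467, 365, 0]) cube([4660, 198, 2840]);
translate([467, 5957, 0]) cube([4660, 198, 2840]);
translate([467, 563, 0]) cube([198, 5394, 2840]);
translate([4929, 563, 0]) cube([198, 5394, 2840]);


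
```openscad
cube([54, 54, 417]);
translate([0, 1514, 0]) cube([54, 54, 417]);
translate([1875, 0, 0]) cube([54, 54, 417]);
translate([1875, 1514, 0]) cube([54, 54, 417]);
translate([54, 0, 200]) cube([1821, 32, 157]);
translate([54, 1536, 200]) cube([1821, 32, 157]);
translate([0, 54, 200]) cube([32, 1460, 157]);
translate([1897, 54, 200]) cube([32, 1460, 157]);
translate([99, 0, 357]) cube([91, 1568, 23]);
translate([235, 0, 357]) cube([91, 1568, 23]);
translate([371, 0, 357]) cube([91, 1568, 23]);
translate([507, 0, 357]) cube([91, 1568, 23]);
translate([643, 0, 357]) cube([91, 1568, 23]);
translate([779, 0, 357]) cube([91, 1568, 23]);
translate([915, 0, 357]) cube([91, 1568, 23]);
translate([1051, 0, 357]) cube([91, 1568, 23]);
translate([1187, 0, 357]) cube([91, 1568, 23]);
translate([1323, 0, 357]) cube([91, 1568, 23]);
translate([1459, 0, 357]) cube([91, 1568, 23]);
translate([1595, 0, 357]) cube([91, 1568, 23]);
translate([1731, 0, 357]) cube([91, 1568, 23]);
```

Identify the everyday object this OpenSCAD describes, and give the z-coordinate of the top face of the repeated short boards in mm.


A bed frame. The slat-top height is 380 mm.

Four posts, four rails, and a row of slats — a bed frame. Slats sit on the rails at z = 200 + 157 = 357; with slat thickness 23, the top is 380 mm.


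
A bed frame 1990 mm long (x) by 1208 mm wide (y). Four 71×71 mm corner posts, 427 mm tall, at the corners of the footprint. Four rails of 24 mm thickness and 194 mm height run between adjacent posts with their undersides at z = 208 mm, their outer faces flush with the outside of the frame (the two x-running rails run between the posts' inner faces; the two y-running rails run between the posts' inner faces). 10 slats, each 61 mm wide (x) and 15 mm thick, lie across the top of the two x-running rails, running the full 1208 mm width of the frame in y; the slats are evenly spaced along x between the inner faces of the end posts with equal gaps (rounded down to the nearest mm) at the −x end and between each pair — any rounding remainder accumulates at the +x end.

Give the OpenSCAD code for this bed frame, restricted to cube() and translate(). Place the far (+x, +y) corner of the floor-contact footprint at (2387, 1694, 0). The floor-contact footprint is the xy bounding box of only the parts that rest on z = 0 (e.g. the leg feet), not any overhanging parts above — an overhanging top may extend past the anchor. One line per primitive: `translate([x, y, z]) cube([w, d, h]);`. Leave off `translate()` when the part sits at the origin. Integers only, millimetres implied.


// slat z = rail_z + rail_h = 208 + 194 = 402
// slat gap = ⌊(1848 − 10·61) / 11⌋ = 112
translate([397, 486, 0]) cube([71, 71, 427]);
translate([397, 1623, 0]) cube([71, 71, 427]);
translate([2316, 486, 0]) cube([71, 71, 427]);
translate([2316, 1623, 0]) cube([71, 71, 427]);
translate([468, 486, 208]) cube([1848, 24, 194]);
translate([468, 1670, 208]) cube([1848, 24, 194]);
translate([397, 557, 208]) cube([24, 1066, 194]);
translate([2363, 557, 208]) cube([24, 1066, 194]);
translate([580, 486, 402]) cube([61, 1208, 15]);
translate([753, 486, 402]) cube([61, 1208, 15]);
translate([926, 486, 402]) cube([61, 1208, 15]);
translate([1099, 486, 402]) cube([61, 1208, 15]);
translate([1272, 486, 402]) cube([61, 1208, 15]);
translate([1445, 486, 402]) cube([61, 1208, 15]);
translate([1618, 486, 402]) cube([61, 1208, 15]);
translate([1791, 486, 402]) cube([61, 1208, 15]);
translate([1964, 486, 402]) cube([61, 1208, 15]);
translate([2137, 486, 402]) cube([61, 1208, 15]);


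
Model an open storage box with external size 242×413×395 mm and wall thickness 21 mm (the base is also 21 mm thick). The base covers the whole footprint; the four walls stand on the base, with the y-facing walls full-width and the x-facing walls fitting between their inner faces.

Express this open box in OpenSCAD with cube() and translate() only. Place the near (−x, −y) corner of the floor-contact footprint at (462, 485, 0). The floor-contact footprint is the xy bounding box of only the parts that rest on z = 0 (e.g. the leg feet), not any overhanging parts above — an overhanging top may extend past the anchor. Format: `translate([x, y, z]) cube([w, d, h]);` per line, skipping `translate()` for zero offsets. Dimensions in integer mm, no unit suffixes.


translate([462, 485, 0]) cube([242, 413, 21]);
translate([462, 485, 21]) cube([242, 21, 374]);
translate([462, 877, 21]) cube([242, 21, 374]);
translate([462, 506, 21]) cube([21, 371, 374]);
translate([683, 506, 21]) cube([21, 371, 374]);


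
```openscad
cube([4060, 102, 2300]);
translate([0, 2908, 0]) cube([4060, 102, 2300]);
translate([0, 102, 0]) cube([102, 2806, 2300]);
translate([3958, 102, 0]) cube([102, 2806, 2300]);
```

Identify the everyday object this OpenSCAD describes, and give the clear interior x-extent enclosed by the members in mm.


A house (or room) frame. The interior width is 3856 mm.

Four 2300 mm walls enclosing a rectangle with no floor or roof — a room or house frame. Outside width is 4060 mm and wall thickness is 102 mm, so the interior width is 4060 − 2 × 102 = 3856 mm.


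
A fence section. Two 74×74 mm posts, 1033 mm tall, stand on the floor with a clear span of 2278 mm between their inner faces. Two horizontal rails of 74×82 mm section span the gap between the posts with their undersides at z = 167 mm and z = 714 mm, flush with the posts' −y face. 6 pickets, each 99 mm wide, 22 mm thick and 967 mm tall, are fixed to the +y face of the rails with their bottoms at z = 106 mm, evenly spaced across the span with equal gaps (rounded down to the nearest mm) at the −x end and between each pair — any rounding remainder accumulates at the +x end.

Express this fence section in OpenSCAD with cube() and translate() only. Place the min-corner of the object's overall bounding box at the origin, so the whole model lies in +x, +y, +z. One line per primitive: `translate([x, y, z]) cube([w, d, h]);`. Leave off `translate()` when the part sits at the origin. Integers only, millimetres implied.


cube([74, 74, 1033]);
translate([2352, 0, 0]) cube([74, 74, 1033]);
translate([74, 0, 167]) cube([2278, 74, 82]);
translate([74, 0, 714]) cube([2278, 74, 82]);
translate([314, 74, 106]) cube([99, 22, 967]);
translate([653, 74, 106]) cube([99, 22, 967]);
translate([992, 74, 106]) cube([99, 22, 967]);
translate([1331, 74, 106]) cube([99, 22, 967]);
translate([1670, 74, 106]) cube([99, 22, 967]);
translate([2009, 74, 106]) cube([99, 22, 967]);


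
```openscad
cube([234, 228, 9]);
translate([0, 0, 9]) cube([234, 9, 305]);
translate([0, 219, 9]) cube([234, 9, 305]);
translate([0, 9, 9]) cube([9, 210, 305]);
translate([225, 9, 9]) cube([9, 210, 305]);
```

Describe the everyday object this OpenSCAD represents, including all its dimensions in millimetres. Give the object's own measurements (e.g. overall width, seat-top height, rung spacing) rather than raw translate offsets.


An open-topped rectangular box: outside dimensions 234×228×314 mm, with a uniform wall and base thickness of 9 mm. The base is a full 234×228 slab on the floor; four walls sit on top of the base. The front and back walls (the −y and +y sides) span the full width; the two side walls fit between them.


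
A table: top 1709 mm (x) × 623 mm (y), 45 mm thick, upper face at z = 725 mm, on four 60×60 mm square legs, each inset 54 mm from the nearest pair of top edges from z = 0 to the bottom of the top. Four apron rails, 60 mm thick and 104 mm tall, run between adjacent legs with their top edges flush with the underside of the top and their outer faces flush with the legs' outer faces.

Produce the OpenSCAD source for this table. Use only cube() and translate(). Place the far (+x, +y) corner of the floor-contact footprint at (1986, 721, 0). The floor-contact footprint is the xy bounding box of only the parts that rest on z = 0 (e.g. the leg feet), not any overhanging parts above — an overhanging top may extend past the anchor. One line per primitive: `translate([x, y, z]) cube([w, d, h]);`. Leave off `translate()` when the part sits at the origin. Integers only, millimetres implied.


// leg_h = 725 - 45 = 680
// apron z = 680 - 104 = 576
translate([331, 152, 680]) cube([1709, 623, 45]);
translate([385, 206, 0]) cube([60, 60, 680]);
translate([1926, 206, 0]) cube([60, 60, 680]);
translate([385, 661, 0]) cube([60, 60, 680]);
translate([1926, 661, 0]) cube([60, 60, 680]);
translate([445, 206, 576]) cube([1481, 60, 104]);
translate([445, 661, 576]) cube([1481, 60, 104]);
translate([385, 266, 576]) cube([60, 395, 104]);
translate([1926, 266, 576]) cube([60, 395, 104]);


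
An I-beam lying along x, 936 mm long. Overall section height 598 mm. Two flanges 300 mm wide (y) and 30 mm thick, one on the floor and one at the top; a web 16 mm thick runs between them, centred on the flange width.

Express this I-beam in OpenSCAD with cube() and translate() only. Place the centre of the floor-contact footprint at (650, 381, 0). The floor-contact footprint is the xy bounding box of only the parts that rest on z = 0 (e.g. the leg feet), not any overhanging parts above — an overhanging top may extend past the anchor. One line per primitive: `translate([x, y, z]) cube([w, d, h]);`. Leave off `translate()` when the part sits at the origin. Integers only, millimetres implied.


translate([182, 231, 0]) cube([936, 300, 30]);
translate([182, 373, 30]) cube([936, 16, 538]);
translate([182, 231, 568]) cube([936, 300, 30]);


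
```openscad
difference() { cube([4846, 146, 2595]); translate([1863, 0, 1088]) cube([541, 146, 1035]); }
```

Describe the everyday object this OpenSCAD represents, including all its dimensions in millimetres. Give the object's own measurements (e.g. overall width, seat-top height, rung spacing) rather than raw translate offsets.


A wall 4846 mm long (x), 146 mm thick (y), 2595 mm tall, with a rectangular window opening cut through it. The opening is 541 mm wide and 1035 mm tall; its sill is at z = 1088 mm and its near (−x) edge is 1863 mm from the wall's −x end. The opening passes through the full wall thickness.


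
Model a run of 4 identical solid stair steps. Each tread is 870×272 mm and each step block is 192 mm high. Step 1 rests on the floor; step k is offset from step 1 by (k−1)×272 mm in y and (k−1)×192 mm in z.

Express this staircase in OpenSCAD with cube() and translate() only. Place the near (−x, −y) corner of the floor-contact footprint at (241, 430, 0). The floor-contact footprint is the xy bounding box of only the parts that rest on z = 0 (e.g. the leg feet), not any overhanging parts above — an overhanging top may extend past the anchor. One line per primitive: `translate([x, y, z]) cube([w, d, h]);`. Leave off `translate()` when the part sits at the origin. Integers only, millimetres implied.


translate([241, 430, 0]) cube([870, 272, 192]);
translate([241, 702, 192]) cube([870, 272, 192]);
translate([241, 974, 384]) cube([870, 272, 192]);
translate([241, 1246, 576]) cube([870, 272, 192]);


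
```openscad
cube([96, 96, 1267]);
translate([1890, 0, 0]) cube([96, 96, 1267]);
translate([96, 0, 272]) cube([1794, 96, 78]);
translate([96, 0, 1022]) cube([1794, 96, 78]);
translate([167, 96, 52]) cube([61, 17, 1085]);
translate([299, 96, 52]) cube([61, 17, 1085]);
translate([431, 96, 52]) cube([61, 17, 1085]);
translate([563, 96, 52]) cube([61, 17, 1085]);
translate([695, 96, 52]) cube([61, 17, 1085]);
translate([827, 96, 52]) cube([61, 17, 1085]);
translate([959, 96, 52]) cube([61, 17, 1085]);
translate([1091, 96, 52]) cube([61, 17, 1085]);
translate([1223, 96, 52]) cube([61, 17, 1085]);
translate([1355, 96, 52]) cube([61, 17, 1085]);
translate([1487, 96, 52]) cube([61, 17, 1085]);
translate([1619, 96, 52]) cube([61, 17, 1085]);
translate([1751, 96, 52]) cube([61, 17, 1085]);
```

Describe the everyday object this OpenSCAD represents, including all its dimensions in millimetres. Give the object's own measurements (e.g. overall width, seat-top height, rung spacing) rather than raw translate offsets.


A fence section. Two 96×96 mm posts, 1267 mm tall, stand on the floor with a clear span of 1794 mm between their inner faces. Two horizontal rails of 96×78 mm section span the gap between the posts with their undersides at z = 272 mm and z = 1022 mm, flush with the posts' −y face. 13 pickets, each 61 mm wide, 17 mm thick and 1085 mm tall, are fixed to the +y face of the rails with their bottoms at z = 52 mm, spaced across the span with a 71 mm gap after the −x post and between neighbouring pickets, with 78 mm left before the +x post.


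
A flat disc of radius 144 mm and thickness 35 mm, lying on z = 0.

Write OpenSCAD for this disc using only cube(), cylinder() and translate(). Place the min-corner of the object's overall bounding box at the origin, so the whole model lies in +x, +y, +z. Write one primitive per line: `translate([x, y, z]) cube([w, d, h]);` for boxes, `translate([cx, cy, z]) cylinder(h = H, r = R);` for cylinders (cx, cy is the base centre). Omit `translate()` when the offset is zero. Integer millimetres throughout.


translate([144, 144, 0]) cylinder(h = 35, r = 144);


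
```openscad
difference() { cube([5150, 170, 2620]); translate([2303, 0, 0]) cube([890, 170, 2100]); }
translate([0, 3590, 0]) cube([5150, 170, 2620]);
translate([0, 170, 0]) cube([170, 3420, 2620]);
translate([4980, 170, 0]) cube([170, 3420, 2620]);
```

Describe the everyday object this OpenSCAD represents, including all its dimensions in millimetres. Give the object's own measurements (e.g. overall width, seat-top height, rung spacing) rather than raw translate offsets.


A single room: four walls, each 2620 mm tall and 170 mm thick, enclosing an outside footprint 5150×3760 mm (x × y), no floor or roof. The front and back walls (−y and +y sides) run the full x-width; the side walls fit between their inner faces. A door opening 890 mm wide and 2100 mm tall is cut through the front wall from the floor up, its −x edge 2303 mm from the wall's −x end.


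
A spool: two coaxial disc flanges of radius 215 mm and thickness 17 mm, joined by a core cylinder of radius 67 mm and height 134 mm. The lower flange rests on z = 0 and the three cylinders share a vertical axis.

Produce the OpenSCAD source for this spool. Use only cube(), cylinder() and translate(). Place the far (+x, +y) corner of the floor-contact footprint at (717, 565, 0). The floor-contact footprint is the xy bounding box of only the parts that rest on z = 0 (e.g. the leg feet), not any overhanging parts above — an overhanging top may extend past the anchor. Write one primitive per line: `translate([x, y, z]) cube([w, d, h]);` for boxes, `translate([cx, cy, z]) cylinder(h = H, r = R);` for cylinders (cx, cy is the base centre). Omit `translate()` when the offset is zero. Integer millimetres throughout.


translate([502, 350, 0]) cylinder(h = 17, r = 215);
translate([502, 350, 17]) cylinder(h = 134, r = 67);
translate([502, 350, 151]) cylinder(h = 17, r = 215);


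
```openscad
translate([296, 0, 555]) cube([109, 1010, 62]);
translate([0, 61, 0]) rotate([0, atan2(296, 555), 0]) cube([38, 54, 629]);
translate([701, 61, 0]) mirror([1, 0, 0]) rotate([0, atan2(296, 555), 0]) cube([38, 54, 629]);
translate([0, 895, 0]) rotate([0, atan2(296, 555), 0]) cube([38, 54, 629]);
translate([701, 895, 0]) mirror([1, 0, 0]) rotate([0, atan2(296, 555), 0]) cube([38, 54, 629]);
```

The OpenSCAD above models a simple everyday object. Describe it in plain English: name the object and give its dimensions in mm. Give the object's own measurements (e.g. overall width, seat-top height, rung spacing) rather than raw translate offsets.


A sawhorse. A 109×1010×62 mm beam (x, y, z) sits on two A-frame leg pairs. Each pair is two raked legs of 38×54 mm section (54 mm along y) splaying symmetrically in x. Each leg rises 555 mm vertically over 296 mm of horizontal reach and is 629 mm long along its own axis. Every leg's outer bottom edge rests on the floor and its outer top edge meets a bottom edge of the beam — the left legs (tilting toward +x) meet the beam's −x bottom edge, the right legs (their mirror images, tilting toward −x) meet its +x bottom edge — so the leg tops tuck under the beam, the beam's underside is 555 mm above the floor, and the feet are 701 mm apart outside-to-outside with the beam centred between them. The two leg pairs are set in 61 mm from either end of the beam.


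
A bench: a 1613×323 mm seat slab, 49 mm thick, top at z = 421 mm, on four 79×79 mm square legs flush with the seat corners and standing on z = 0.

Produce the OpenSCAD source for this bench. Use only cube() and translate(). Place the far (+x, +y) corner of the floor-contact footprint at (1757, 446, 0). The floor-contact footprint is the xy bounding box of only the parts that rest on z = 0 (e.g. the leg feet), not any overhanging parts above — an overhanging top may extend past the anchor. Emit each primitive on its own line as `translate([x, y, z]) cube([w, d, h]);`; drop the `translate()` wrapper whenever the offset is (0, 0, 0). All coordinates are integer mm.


translate([144, 123, 372]) cube([1613, 323, 49]);
translate([144, 123, 0]) cube([79, 79, 372]);
translate([144, 367, 0]) cube([79, 79, 372]);
translate([1678, 123, 0]) cube([79, 79, 372]);
translate([1678, 367, 0]) cube([79, 79, 372]);


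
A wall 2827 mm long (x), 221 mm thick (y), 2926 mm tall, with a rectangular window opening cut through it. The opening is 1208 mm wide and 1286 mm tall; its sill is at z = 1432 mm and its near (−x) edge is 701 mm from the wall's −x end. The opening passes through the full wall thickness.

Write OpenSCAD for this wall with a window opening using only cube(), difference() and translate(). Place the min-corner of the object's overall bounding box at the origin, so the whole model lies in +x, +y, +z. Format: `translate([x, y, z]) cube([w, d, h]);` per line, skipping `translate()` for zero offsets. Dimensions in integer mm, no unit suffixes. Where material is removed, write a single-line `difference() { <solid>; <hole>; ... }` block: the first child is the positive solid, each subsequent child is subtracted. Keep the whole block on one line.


difference() { cube([2827, 221, 2926]); translate([701, 0, 1432]) cube([1208, 221, 1286]); }
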